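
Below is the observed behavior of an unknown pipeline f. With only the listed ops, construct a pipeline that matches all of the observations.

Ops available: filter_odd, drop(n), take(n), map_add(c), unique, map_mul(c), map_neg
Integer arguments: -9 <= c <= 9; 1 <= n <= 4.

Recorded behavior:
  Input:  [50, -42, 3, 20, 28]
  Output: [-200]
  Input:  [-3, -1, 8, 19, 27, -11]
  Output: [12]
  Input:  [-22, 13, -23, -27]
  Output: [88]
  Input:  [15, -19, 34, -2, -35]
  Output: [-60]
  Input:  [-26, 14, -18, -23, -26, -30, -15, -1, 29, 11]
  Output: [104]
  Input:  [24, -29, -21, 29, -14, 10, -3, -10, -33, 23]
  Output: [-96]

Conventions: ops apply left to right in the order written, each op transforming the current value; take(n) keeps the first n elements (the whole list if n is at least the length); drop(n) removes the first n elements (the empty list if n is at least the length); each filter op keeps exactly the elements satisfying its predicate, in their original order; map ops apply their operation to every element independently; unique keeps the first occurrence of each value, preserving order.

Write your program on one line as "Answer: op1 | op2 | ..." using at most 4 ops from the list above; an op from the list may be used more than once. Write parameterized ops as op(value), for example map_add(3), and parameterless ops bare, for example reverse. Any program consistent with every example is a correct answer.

unique | take(1) | map_neg | map_mul(4)

Check, running the answer program on each example:
  [50, -42, 3, 20, 28] -> [50, -42, 3, 20, 28] -> [50] -> [-50] -> [-200]
  [-3, -1, 8, 19, 27, -11] -> [-3, -1, 8, 19, 27, -11] -> [-3] -> [3] -> [12]
  [-22, 13, -23, -27] -> [-22, 13, -23, -27] -> [-22] -> [22] -> [88]
  [15, -19, 34, -2, -35] -> [15, -19, 34, -2, -35] -> [15] -> [-15] -> [-60]
  [-26, 14, -18, -23, -26, -30, -15, -1, 29, 11] -> [-26, 14, -18, -23, -30, -15, -1, 29, 11] -> [-26] -> [26] -> [104]
  [24, -29, -21, 29, -14, 10, -3, -10, -33, 23] -> [24, -29, -21, 29, -14, 10, -3, -10, -33, 23] -> [24] -> [-24] -> [-96]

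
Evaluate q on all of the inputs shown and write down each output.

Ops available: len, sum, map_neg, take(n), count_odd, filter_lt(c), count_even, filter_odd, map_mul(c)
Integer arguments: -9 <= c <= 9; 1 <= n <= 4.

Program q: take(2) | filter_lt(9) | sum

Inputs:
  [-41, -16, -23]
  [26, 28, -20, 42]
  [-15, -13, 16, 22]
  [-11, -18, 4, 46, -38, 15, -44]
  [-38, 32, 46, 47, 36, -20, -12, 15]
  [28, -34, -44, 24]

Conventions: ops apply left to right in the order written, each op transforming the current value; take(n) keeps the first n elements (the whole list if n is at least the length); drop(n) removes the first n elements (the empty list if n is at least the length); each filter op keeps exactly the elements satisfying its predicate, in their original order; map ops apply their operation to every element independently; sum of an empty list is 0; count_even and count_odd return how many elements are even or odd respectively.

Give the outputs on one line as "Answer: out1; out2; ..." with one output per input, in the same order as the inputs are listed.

-57; 0; -28; -29; -38; -34

Execution, op by op:
  [-41, -16, -23] -> [-41, -16] -> [-41, -16] -> -57
  [26, 28, -20, 42] -> [26, 28] -> [] -> 0
  [-15, -13, 16, 22] -> [-15, -13] -> [-15, -13] -> -28
  [-11, -18, 4, 46, -38, 15, -44] -> [-11, -18] -> [-11, -18] -> -29
  [-38, 32, 46, 47, 36, -20, -12, 15] -> [-38, 32] -> [-38] -> -38
  [28, -34, -44, 24] -> [28, -34] -> [-34] -> -34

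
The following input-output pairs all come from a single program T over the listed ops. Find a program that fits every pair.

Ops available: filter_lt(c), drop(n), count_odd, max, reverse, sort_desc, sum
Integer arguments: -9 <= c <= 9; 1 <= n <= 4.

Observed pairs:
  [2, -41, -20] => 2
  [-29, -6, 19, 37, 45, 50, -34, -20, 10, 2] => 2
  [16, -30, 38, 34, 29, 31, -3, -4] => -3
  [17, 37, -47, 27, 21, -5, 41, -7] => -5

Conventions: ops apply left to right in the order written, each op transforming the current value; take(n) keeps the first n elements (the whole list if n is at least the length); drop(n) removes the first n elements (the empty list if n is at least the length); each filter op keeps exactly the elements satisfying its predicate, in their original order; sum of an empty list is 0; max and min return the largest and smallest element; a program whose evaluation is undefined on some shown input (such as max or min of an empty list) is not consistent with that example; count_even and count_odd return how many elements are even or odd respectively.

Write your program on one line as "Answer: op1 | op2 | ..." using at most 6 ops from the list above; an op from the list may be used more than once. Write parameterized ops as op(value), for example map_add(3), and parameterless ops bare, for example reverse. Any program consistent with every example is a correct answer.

filter_lt(8) | sort_desc | reverse | drop(1) | max

Check, running the answer program on each example:
  [2, -41, -20] -> [2, -41, -20] -> [2, -20, -41] -> [-41, -20, 2] -> [-20, 2] -> 2
  [-29, -6, 19, 37, 45, 50, -34, -20, 10, 2] -> [-29, -6, -34, -20, 2] -> [2, -6, -20, -29, -34] -> [-34, -29, -20, -6, 2] -> [-29, -20, -6, 2] -> 2
  [16, -30, 38, 34, 29, 31, -3, -4] -> [-30, -3, -4] -> [-3, -4, -30] -> [-30, -4, -3] -> [-4, -3] -> -3
  [17, 37, -47, 27, 21, -5, 41, -7] -> [-47, -5, -7] -> [-5, -7, -47] -> [-47, -7, -5] -> [-7, -5] -> -5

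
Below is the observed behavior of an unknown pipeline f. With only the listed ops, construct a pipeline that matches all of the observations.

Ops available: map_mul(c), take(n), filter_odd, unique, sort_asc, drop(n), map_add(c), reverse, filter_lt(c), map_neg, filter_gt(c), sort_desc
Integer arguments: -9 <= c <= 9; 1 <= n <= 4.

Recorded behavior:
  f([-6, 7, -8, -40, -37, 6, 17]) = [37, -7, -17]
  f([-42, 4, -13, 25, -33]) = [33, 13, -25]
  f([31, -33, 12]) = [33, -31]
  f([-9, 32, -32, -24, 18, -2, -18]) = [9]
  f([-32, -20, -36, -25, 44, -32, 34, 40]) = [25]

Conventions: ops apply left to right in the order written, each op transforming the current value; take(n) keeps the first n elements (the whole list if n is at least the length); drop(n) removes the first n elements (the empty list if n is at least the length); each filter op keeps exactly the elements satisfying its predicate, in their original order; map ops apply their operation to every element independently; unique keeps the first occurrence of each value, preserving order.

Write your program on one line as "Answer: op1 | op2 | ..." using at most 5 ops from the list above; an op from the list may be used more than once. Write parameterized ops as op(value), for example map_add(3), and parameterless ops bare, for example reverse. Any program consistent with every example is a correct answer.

map_neg | sort_asc | sort_desc | filter_odd

Check, running the answer program on each example:
  [-6, 7, -8, -40, -37, 6, 17] -> [6, -7, 8, 40, 37, -6, -17] -> [-17, -7, -6, 6, 8, 37, 40] -> [40, 37, 8, 6, -6, -7, -17] -> [37, -7, -17]
  [-42, 4, -13, 25, -33] -> [42, -4, 13, -25, 33] -> [-25, -4, 13, 33, 42] -> [42, 33, 13, -4, -25] -> [33, 13, -25]
  [31, -33, 12] -> [-31, 33, -12] -> [-31, -12, 33] -> [33, -12, -31] -> [33, -31]
  [-9, 32, -32, -24, 18, -2, -18] -> [9, -32, 32, 24, -18, 2, 18] -> [-32, -18, 2, 9, 18, 24, 32] -> [32, 24, 18, 9, 2, -18, -32] -> [9]
  [-32, -20, -36, -25, 44, -32, 34, 40] -> [32, 20, 36, 25, -44, 32, -34, -40] -> [-44, -40, -34, 20, 25, 32, 32, 36] -> [36, 32, 32, 25, 20, -34, -40, -44] -> [25]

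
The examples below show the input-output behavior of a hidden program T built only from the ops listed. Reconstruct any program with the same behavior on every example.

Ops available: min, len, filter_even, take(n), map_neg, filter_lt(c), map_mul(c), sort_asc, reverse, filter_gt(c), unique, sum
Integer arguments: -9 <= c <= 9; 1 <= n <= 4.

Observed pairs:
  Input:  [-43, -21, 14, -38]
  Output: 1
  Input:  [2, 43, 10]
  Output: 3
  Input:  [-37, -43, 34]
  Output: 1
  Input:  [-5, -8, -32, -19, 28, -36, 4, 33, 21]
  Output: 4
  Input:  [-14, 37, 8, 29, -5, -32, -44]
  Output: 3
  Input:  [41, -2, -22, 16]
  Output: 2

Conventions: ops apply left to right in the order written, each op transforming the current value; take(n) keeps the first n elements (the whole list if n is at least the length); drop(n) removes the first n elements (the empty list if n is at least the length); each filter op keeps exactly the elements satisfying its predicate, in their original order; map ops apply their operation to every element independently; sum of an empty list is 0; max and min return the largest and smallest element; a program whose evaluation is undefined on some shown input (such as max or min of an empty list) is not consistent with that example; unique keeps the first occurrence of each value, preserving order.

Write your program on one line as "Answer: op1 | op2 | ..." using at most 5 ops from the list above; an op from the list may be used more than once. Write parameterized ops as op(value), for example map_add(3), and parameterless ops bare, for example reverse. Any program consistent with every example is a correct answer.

map_mul(2) | map_mul(-5) | filter_lt(9) | map_neg | len

Check, running the answer program on each example:
  [-43, -21, 14, -38] -> [-86, -42, 28, -76] -> [430, 210, -140, 380] -> [-140] -> [140] -> 1
  [2, 43, 10] -> [4, 86, 20] -> [-20, -430, -100] -> [-20, -430, -100] -> [20, 430, 100] -> 3
  [-37, -43, 34] -> [-74, -86, 68] -> [370, 430, -340] -> [-340] -> [340] -> 1
  [-5, -8, -32, -19, 28, -36, 4, 33, 21] -> [-10, -16, -64, -38, 56, -72, 8, 66, 42] -> [50, 80, 320, 190, -280, 360, -40, -330, -210] -> [-280, -40, -330, -210] -> [280, 40, 330, 210] -> 4
  [-14, 37, 8, 29, -5, -32, -44] -> [-28, 74, 16, 58, -10, -64, -88] -> [140, -370, -80, -290, 50, 320, 440] -> [-370, -80, -290] -> [370, 80, 290] -> 3
  [41, -2, -22, 16] -> [82, -4, -44, 32] -> [-410, 20, 220, -160] -> [-410, -160] -> [410, 160] -> 2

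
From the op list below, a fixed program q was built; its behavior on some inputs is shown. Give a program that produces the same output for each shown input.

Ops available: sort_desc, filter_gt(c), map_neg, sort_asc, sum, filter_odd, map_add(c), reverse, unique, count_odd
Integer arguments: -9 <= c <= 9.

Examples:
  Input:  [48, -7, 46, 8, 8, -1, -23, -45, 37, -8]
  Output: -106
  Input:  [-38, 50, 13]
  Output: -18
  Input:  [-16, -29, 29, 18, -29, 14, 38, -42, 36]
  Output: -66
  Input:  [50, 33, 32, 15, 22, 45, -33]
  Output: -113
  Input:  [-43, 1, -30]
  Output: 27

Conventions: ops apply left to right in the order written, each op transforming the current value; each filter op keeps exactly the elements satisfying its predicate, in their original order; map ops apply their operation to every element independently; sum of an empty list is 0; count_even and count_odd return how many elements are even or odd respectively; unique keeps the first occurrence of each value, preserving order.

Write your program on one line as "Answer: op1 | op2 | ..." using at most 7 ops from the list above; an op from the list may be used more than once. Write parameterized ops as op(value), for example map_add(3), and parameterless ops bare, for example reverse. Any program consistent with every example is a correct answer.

map_add(-4) | unique | map_add(7) | filter_odd | map_neg | sum

Check, running the answer program on each example:
  [48, -7, 46, 8, 8, -1, -23, -45, 37, -8] -> [44, -11, 42, 4, 4, -5, -27, -49, 33, -12] -> [44, -11, 42, 4, -5, -27, -49, 33, -12] -> [51, -4, 49, 11, 2, -20, -42, 40, -5] -> [51, 49, 11, -5] -> [-51, -49, -11, 5] -> -106
  [-38, 50, 13] -> [-42, 46, 9] -> [-42, 46, 9] -> [-35, 53, 16] -> [-35, 53] -> [35, -53] -> -18
  [-16, -29, 29, 18, -29, 14, 38, -42, 36] -> [-20, -33, 25, 14, -33, 10, 34, -46, 32] -> [-20, -33, 25, 14, 10, 34, -46, 32] -> [-13, -26, 32, 21, 17, 41, -39, 39] -> [-13, 21, 17, 41, -39, 39] -> [13, -21, -17, -41, 39, -39] -> -66
  [50, 33, 32, 15, 22, 45, -33] -> [46, 29, 28, 11, 18, 41, -37] -> [46, 29, 28, 11, 18, 41, -37] -> [53, 36, 35, 18, 25, 48, -30] -> [53, 35, 25] -> [-53, -35, -25] -> -113
  [-43, 1, -30] -> [-47, -3, -34] -> [-47, -3, -34] -> [-40, 4, -27] -> [-27] -> [27] -> 27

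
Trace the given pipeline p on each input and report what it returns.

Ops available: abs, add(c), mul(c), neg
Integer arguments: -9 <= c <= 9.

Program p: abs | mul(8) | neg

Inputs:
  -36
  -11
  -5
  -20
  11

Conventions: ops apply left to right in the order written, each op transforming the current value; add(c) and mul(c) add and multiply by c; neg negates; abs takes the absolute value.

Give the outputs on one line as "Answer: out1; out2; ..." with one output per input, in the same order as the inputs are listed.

Execution, op by op:
  -36 -> 36 -> 288 -> -288
  -11 -> 11 -> 88 -> -88
  -5 -> 5 -> 40 -> -40
  -20 -> 20 -> 160 -> -160
  11 -> 11 -> 88 -> -88

-288; -88; -40; -160; -88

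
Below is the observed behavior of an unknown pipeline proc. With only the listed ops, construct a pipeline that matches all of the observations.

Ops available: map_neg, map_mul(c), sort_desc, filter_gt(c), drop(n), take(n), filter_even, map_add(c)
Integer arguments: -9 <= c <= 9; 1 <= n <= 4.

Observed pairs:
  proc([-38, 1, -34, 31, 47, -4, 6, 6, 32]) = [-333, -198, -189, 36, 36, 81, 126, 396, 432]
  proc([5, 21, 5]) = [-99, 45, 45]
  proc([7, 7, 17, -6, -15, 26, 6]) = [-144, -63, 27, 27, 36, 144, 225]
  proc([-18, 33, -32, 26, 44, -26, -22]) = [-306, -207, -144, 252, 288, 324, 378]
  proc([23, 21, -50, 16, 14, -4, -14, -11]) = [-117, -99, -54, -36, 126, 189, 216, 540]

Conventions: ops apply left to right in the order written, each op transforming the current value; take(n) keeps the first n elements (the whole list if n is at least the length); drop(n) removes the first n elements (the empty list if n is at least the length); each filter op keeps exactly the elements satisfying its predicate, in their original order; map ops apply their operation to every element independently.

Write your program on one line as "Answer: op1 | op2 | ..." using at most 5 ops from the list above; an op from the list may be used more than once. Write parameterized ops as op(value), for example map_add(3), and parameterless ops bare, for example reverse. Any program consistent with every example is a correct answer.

sort_desc | map_add(-9) | map_add(-1) | map_neg | map_mul(9)

Check, running the answer program on each example:
  [-38, 1, -34, 31, 47, -4, 6, 6, 32] -> [47, 32, 31, 6, 6, 1, -4, -34, -38] -> [38, 23, 22, -3, -3, -8, -13, -43, -47] -> [37, 22, 21, -4, -4, -9, -14, -44, -48] -> [-37, -22, -21, 4, 4, 9, 14, 44, 48] -> [-333, -198, -189, 36, 36, 81, 126, 396, 432]
  [5, 21, 5] -> [21, 5, 5] -> [12, -4, -4] -> [11, -5, -5] -> [-11, 5, 5] -> [-99, 45, 45]
  [7, 7, 17, -6, -15, 26, 6] -> [26, 17, 7, 7, 6, -6, -15] -> [17, 8, -2, -2, -3, -15, -24] -> [16, 7, -3, -3, -4, -16, -25] -> [-16, -7, 3, 3, 4, 16, 25] -> [-144, -63, 27, 27, 36, 144, 225]
  [-18, 33, -32, 26, 44, -26, -22] -> [44, 33, 26, -18, -22, -26, -32] -> [35, 24, 17, -27, -31, -35, -41] -> [34, 23, 16, -28, -32, -36, -42] -> [-34, -23, -16, 28, 32, 36, 42] -> [-306, -207, -144, 252, 288, 324, 378]
  [23, 21, -50, 16, 14, -4, -14, -11] -> [23, 21, 16, 14, -4, -11, -14, -50] -> [14, 12, 7, 5, -13, -20, -23, -59] -> [13, 11, 6, 4, -14, -21, -24, -60] -> [-13, -11, -6, -4, 14, 21, 24, 60] -> [-117, -99, -54, -36, 126, 189, 216, 540]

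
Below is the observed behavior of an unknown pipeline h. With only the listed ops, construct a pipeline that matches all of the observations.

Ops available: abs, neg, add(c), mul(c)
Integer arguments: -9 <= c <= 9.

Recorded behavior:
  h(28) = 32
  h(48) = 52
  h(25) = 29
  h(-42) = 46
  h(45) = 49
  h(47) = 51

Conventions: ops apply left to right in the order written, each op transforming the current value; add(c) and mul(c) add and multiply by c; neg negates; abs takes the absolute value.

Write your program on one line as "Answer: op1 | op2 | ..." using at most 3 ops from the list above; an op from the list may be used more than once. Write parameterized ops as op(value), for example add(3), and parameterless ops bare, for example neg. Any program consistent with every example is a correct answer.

abs | add(4)

Check, running the answer program on each example:
  28 -> 28 -> 32
  48 -> 48 -> 52
  25 -> 25 -> 29
  -42 -> 42 -> 46
  45 -> 45 -> 49
  47 -> 47 -> 51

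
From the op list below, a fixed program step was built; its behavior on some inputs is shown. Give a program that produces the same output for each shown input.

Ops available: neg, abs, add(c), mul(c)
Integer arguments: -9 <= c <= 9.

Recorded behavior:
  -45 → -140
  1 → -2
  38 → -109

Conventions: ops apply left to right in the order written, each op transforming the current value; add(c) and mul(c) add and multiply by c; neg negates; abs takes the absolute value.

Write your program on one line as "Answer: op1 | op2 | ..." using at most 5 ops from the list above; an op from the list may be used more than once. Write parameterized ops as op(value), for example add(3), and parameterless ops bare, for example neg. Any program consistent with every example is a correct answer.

mul(-3) | add(5) | neg | abs | neg

Check, running the answer program on each example:
  -45 -> 135 -> 140 -> -140 -> 140 -> -140
  1 -> -3 -> 2 -> -2 -> 2 -> -2
  38 -> -114 -> -109 -> 109 -> 109 -> -109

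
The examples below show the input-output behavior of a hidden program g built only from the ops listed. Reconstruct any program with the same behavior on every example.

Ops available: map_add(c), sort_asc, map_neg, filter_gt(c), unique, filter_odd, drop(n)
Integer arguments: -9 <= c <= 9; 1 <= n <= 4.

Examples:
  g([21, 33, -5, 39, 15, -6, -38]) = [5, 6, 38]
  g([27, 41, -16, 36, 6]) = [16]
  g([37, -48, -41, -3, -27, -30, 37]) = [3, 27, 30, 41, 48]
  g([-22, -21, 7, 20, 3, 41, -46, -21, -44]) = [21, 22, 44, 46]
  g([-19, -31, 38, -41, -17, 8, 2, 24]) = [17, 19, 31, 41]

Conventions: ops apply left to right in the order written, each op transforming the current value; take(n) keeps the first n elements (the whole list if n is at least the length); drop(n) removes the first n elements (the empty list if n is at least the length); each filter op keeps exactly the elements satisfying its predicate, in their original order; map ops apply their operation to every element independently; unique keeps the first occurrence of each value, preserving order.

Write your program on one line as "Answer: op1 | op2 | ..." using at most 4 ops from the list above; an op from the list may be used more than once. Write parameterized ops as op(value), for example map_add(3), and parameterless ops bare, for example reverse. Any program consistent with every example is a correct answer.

unique | map_neg | filter_gt(2) | sort_asc

Check, running the answer program on each example:
  [21, 33, -5, 39, 15, -6, -38] -> [21, 33, -5, 39, 15, -6, -38] -> [-21, -33, 5, -39, -15, 6, 38] -> [5, 6, 38] -> [5, 6, 38]
  [27, 41, -16, 36, 6] -> [27, 41, -16, 36, 6] -> [-27, -41, 16, -36, -6] -> [16] -> [16]
  [37, -48, -41, -3, -27, -30, 37] -> [37, -48, -41, -3, -27, -30] -> [-37, 48, 41, 3, 27, 30] -> [48, 41, 3, 27, 30] -> [3, 27, 30, 41, 48]
  [-22, -21, 7, 20, 3, 41, -46, -21, -44] -> [-22, -21, 7, 20, 3, 41, -46, -44] -> [22, 21, -7, -20, -3, -41, 46, 44] -> [22, 21, 46, 44] -> [21, 22, 44, 46]
  [-19, -31, 38, -41, -17, 8, 2, 24] -> [-19, -31, 38, -41, -17, 8, 2, 24] -> [19, 31, -38, 41, 17, -8, -2, -24] -> [19, 31, 41, 17] -> [17, 19, 31, 41]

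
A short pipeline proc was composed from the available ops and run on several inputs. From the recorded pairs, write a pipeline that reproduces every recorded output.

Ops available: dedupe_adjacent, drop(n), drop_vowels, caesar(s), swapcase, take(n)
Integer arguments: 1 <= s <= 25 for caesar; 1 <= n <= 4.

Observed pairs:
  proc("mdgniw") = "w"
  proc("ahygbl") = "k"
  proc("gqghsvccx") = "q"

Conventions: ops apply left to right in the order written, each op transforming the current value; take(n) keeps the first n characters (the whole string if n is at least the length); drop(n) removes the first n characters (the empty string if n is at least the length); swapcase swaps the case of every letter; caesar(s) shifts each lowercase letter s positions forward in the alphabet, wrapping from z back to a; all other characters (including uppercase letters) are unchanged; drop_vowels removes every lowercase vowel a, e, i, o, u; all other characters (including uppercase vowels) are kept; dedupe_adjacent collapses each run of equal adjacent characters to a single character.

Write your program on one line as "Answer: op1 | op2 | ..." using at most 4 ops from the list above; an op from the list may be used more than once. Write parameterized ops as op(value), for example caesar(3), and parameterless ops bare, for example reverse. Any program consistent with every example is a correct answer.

caesar(10) | drop_vowels | take(3) | take(1)

Check, running the answer program on each example:
  "mdgniw" -> "wnqxsg" -> "wnqxsg" -> "wnq" -> "w"
  "ahygbl" -> "kriqlv" -> "krqlv" -> "krq" -> "k"
  "gqghsvccx" -> "qaqrcfmmh" -> "qqrcfmmh" -> "qqr" -> "q"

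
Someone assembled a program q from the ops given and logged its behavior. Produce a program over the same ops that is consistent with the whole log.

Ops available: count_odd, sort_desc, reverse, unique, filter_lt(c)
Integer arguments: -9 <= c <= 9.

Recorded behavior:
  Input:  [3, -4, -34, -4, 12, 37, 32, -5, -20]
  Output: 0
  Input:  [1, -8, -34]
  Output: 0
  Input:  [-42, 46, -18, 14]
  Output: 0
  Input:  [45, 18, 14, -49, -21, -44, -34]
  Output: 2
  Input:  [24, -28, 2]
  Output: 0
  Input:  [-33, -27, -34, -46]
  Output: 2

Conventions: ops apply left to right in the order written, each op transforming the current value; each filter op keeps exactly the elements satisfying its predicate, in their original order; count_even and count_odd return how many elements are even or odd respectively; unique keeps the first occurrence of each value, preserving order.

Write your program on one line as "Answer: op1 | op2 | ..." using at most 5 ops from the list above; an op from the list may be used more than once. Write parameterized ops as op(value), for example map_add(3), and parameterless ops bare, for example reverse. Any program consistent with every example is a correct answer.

sort_desc | filter_lt(-3) | reverse | filter_lt(-6) | count_odd

Check, running the answer program on each example:
  [3, -4, -34, -4, 12, 37, 32, -5, -20] -> [37, 32, 12, 3, -4, -4, -5, -20, -34] -> [-4, -4, -5, -20, -34] -> [-34, -20, -5, -4, -4] -> [-34, -20] -> 0
  [1, -8, -34] -> [1, -8, -34] -> [-8, -34] -> [-34, -8] -> [-34, -8] -> 0
  [-42, 46, -18, 14] -> [46, 14, -18, -42] -> [-18, -42] -> [-42, -18] -> [-42, -18] -> 0
  [45, 18, 14, -49, -21, -44, -34] -> [45, 18, 14, -21, -34, -44, -49] -> [-21, -34, -44, -49] -> [-49, -44, -34, -21] -> [-49, -44, -34, -21] -> 2
  [24, -28, 2] -> [24, 2, -28] -> [-28] -> [-28] -> [-28] -> 0
  [-33, -27, -34, -46] -> [-27, -33, -34, -46] -> [-27, -33, -34, -46] -> [-46, -34, -33, -27] -> [-46, -34, -33, -27] -> 2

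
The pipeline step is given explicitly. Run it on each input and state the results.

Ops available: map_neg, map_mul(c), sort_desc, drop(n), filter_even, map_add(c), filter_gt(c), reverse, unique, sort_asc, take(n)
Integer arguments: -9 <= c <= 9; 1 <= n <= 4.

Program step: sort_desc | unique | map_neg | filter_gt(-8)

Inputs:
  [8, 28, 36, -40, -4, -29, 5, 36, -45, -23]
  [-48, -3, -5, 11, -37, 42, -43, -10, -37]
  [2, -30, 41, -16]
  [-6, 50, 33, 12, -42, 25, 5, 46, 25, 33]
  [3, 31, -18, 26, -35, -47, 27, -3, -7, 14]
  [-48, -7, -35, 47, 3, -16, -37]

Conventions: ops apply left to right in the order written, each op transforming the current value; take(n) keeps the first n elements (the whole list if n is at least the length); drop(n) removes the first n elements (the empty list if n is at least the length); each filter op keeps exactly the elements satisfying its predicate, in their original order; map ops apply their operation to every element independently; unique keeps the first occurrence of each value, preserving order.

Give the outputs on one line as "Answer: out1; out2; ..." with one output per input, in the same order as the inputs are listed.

[-5, 4, 23, 29, 40, 45]; [3, 5, 10, 37, 43, 48]; [-2, 16, 30]; [-5, 6, 42]; [-3, 3, 7, 18, 35, 47]; [-3, 7, 16, 35, 37, 48]

Execution, op by op:
  [8, 28, 36, -40, -4, -29, 5, 36, -45, -23] -> [36, 36, 28, 8, 5, -4, -23, -29, -40, -45] -> [36, 28, 8, 5, -4, -23, -29, -40, -45] -> [-36, -28, -8, -5, 4, 23, 29, 40, 45] -> [-5, 4, 23, 29, 40, 45]
  [-48, -3, -5, 11, -37, 42, -43, -10, -37] -> [42, 11, -3, -5, -10, -37, -37, -43, -48] -> [42, 11, -3, -5, -10, -37, -43, -48] -> [-42, -11, 3, 5, 10, 37, 43, 48] -> [3, 5, 10, 37, 43, 48]
  [2, -30, 41, -16] -> [41, 2, -16, -30] -> [41, 2, -16, -30] -> [-41, -2, 16, 30] -> [-2, 16, 30]
  [-6, 50, 33, 12, -42, 25, 5, 46, 25, 33] -> [50, 46, 33, 33, 25, 25, 12, 5, -6, -42] -> [50, 46, 33, 25, 12, 5, -6, -42] -> [-50, -46, -33, -25, -12, -5, 6, 42] -> [-5, 6, 42]
  [3, 31, -18, 26, -35, -47, 27, -3, -7, 14] -> [31, 27, 26, 14, 3, -3, -7, -18, -35, -47] -> [31, 27, 26, 14, 3, -3, -7, -18, -35, -47] -> [-31, -27, -26, -14, -3, 3, 7, 18, 35, 47] -> [-3, 3, 7, 18, 35, 47]
  [-48, -7, -35, 47, 3, -16, -37] -> [47, 3, -7, -16, -35, -37, -48] -> [47, 3, -7, -16, -35, -37, -48] -> [-47, -3, 7, 16, 35, 37, 48] -> [-3, 7, 16, 35, 37, 48]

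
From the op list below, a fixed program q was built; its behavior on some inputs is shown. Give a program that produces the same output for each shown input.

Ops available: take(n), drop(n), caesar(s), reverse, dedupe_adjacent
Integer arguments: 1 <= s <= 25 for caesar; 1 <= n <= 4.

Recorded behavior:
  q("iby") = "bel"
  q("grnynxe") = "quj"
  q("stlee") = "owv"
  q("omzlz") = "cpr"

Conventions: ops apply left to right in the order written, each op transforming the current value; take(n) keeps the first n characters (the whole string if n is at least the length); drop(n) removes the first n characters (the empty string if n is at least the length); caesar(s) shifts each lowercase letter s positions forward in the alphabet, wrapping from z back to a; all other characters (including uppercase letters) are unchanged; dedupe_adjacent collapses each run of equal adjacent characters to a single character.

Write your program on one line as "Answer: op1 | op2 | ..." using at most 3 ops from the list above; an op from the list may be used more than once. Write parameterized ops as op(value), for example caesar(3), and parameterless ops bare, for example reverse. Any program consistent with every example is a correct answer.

take(3) | reverse | caesar(3)

Check, running the answer program on each example:
  "iby" -> "iby" -> "ybi" -> "bel"
  "grnynxe" -> "grn" -> "nrg" -> "quj"
  "stlee" -> "stl" -> "lts" -> "owv"
  "omzlz" -> "omz" -> "zmo" -> "cpr"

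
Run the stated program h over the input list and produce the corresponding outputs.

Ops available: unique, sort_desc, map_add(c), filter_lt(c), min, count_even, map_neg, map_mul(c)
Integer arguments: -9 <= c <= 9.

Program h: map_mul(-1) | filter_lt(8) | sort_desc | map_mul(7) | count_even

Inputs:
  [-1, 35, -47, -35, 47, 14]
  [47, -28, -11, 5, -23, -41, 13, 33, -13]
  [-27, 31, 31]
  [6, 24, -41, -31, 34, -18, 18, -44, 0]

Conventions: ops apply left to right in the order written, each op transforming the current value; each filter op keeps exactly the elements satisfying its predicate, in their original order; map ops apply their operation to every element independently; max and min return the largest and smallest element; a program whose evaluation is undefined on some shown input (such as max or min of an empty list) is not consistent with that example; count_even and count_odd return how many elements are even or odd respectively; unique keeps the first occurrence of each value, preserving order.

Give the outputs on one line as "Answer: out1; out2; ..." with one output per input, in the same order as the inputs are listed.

Execution, op by op:
  [-1, 35, -47, -35, 47, 14] -> [1, -35, 47, 35, -47, -14] -> [1, -35, -47, -14] -> [1, -14, -35, -47] -> [7, -98, -245, -329] -> 1
  [47, -28, -11, 5, -23, -41, 13, 33, -13] -> [-47, 28, 11, -5, 23, 41, -13, -33, 13] -> [-47, -5, -13, -33] -> [-5, -13, -33, -47] -> [-35, -91, -231, -329] -> 0
  [-27, 31, 31] -> [27, -31, -31] -> [-31, -31] -> [-31, -31] -> [-217, -217] -> 0
  [6, 24, -41, -31, 34, -18, 18, -44, 0] -> [-6, -24, 41, 31, -34, 18, -18, 44, 0] -> [-6, -24, -34, -18, 0] -> [0, -6, -18, -24, -34] -> [0, -42, -126, -168, -238] -> 5

1; 0; 0; 5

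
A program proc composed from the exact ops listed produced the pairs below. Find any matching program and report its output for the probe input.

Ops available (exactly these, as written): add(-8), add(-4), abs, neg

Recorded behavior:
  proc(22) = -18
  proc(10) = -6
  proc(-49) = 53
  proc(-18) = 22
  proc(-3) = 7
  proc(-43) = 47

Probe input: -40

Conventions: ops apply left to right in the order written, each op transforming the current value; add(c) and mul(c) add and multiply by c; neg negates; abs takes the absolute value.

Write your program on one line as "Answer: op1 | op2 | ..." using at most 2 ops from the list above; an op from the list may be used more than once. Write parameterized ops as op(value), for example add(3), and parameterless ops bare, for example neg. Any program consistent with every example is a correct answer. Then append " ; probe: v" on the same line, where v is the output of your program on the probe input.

add(-4) | neg ; probe: 44

Check, running the answer program on each example:
  22 -> 18 -> -18
  10 -> 6 -> -6
  -49 -> -53 -> 53
  -18 -> -22 -> 22
  -3 -> -7 -> 7
  -43 -> -47 -> 47
  probe: -40 -> -44 -> 44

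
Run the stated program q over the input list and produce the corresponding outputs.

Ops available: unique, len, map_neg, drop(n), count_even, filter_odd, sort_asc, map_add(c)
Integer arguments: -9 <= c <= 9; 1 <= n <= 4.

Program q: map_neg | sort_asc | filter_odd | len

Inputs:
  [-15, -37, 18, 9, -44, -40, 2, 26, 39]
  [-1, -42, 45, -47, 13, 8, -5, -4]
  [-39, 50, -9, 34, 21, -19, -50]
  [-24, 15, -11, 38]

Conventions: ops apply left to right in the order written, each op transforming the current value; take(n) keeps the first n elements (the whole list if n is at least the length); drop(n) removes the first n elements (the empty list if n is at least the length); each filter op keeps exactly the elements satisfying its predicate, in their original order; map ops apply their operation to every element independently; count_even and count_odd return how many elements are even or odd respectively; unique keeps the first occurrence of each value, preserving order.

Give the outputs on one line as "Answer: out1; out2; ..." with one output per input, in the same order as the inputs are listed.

Execution, op by op:
  [-15, -37, 18, 9, -44, -40, 2, 26, 39] -> [15, 37, -18, -9, 44, 40, -2, -26, -39] -> [-39, -26, -18, -9, -2, 15, 37, 40, 44] -> [-39, -9, 15, 37] -> 4
  [-1, -42, 45, -47, 13, 8, -5, -4] -> [1, 42, -45, 47, -13, -8, 5, 4] -> [-45, -13, -8, 1, 4, 5, 42, 47] -> [-45, -13, 1, 5, 47] -> 5
  [-39, 50, -9, 34, 21, -19, -50] -> [39, -50, 9, -34, -21, 19, 50] -> [-50, -34, -21, 9, 19, 39, 50] -> [-21, 9, 19, 39] -> 4
  [-24, 15, -11, 38] -> [24, -15, 11, -38] -> [-38, -15, 11, 24] -> [-15, 11] -> 2

4; 5; 4; 2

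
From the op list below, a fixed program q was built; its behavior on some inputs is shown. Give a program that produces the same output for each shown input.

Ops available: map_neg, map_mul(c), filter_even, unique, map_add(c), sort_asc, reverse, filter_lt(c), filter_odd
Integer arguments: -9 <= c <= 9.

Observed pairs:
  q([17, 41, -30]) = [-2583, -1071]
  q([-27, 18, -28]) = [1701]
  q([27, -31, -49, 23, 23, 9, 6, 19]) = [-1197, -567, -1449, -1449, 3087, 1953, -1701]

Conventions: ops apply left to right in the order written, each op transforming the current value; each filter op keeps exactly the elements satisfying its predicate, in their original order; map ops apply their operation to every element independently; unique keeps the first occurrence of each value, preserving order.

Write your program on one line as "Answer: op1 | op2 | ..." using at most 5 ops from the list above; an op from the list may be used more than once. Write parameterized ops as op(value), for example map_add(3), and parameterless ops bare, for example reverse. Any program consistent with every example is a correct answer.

map_neg | filter_odd | reverse | map_mul(-7) | map_mul(-9)

Check, running the answer program on each example:
  [17, 41, -30] -> [-17, -41, 30] -> [-17, -41] -> [-41, -17] -> [287, 119] -> [-2583, -1071]
  [-27, 18, -28] -> [27, -18, 28] -> [27] -> [27] -> [-189] -> [1701]
  [27, -31, -49, 23, 23, 9, 6, 19] -> [-27, 31, 49, -23, -23, -9, -6, -19] -> [-27, 31, 49, -23, -23, -9, -19] -> [-19, -9, -23, -23, 49, 31, -27] -> [133, 63, 161, 161, -343, -217, 189] -> [-1197, -567, -1449, -1449, 3087, 1953, -1701]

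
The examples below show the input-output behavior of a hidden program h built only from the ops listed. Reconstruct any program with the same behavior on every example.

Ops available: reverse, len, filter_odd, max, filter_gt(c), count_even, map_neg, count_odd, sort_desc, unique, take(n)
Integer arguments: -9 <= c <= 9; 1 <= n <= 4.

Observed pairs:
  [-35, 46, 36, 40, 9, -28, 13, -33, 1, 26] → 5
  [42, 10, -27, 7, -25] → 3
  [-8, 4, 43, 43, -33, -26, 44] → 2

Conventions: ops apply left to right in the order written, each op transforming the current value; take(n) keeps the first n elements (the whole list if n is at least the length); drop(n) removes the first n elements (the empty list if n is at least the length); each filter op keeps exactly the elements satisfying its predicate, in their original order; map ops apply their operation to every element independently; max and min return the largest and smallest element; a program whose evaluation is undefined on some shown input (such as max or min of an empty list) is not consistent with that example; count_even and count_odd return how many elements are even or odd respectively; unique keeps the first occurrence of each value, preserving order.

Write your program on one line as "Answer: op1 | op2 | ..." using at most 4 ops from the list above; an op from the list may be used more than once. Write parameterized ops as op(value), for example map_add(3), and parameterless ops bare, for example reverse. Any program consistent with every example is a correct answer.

unique | sort_desc | filter_odd | len

Check, running the answer program on each example:
  [-35, 46, 36, 40, 9, -28, 13, -33, 1, 26] -> [-35, 46, 36, 40, 9, -28, 13, -33, 1, 26] -> [46, 40, 36, 26, 13, 9, 1, -28, -33, -35] -> [13, 9, 1, -33, -35] -> 5
  [42, 10, -27, 7, -25] -> [42, 10, -27, 7, -25] -> [42, 10, 7, -25, -27] -> [7, -25, -27] -> 3
  [-8, 4, 43, 43, -33, -26, 44] -> [-8, 4, 43, -33, -26, 44] -> [44, 43, 4, -8, -26, -33] -> [43, -33] -> 2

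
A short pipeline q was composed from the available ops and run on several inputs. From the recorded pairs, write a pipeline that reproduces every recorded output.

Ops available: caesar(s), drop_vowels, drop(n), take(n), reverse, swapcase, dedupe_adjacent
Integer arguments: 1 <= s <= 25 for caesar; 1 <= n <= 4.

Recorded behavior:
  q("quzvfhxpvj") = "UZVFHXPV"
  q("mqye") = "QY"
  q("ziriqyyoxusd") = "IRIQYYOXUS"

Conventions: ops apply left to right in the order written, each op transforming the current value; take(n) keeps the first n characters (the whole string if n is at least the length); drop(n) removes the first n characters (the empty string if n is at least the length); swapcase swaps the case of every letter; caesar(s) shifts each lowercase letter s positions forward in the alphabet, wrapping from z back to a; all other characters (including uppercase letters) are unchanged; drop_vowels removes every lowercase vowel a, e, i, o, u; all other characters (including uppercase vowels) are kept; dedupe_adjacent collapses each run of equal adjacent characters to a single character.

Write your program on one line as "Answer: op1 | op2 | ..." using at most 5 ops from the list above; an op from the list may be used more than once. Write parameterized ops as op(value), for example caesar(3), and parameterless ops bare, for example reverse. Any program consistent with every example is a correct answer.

reverse | drop(1) | reverse | swapcase | drop(1)

Check, running the answer program on each example:
  "quzvfhxpvj" -> "jvpxhfvzuq" -> "vpxhfvzuq" -> "quzvfhxpv" -> "QUZVFHXPV" -> "UZVFHXPV"
  "mqye" -> "eyqm" -> "yqm" -> "mqy" -> "MQY" -> "QY"
  "ziriqyyoxusd" -> "dsuxoyyqiriz" -> "suxoyyqiriz" -> "ziriqyyoxus" -> "ZIRIQYYOXUS" -> "IRIQYYOXUS"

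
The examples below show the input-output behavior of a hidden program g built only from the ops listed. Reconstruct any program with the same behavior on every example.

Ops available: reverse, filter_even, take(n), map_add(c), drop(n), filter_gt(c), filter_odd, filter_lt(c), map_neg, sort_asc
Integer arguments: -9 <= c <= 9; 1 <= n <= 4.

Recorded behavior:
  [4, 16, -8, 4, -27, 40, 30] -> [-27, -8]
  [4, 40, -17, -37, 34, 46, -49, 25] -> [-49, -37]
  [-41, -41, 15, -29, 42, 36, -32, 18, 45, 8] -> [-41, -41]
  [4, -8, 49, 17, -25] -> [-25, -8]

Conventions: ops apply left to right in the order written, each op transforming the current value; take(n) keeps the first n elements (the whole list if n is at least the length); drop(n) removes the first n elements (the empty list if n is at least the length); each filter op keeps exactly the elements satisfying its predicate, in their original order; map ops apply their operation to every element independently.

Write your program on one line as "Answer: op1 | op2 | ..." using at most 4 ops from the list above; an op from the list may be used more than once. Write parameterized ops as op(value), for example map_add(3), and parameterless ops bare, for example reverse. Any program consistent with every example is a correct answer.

reverse | sort_asc | take(2)

Check, running the answer program on each example:
  [4, 16, -8, 4, -27, 40, 30] -> [30, 40, -27, 4, -8, 16, 4] -> [-27, -8, 4, 4, 16, 30, 40] -> [-27, -8]
  [4, 40, -17, -37, 34, 46, -49, 25] -> [25, -49, 46, 34, -37, -17, 40, 4] -> [-49, -37, -17, 4, 25, 34, 40, 46] -> [-49, -37]
  [-41, -41, 15, -29, 42, 36, -32, 18, 45, 8] -> [8, 45, 18, -32, 36, 42, -29, 15, -41, -41] -> [-41, -41, -32, -29, 8, 15, 18, 36, 42, 45] -> [-41, -41]
  [4, -8, 49, 17, -25] -> [-25, 17, 49, -8, 4] -> [-25, -8, 4, 17, 49] -> [-25, -8]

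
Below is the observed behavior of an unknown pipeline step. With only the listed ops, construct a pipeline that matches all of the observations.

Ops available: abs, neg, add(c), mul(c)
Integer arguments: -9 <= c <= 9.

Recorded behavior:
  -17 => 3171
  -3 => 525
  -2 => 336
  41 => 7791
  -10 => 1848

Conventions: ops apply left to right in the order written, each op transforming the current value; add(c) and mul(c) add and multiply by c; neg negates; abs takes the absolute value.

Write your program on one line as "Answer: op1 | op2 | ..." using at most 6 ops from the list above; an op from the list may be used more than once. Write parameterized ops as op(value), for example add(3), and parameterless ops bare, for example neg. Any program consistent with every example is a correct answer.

neg | mul(-3) | mul(-9) | add(-6) | mul(7) | abs

Check, running the answer program on each example:
  -17 -> 17 -> -51 -> 459 -> 453 -> 3171 -> 3171
  -3 -> 3 -> -9 -> 81 -> 75 -> 525 -> 525
  -2 -> 2 -> -6 -> 54 -> 48 -> 336 -> 336
  41 -> -41 -> 123 -> -1107 -> -1113 -> -7791 -> 7791
  -10 -> 10 -> -30 -> 270 -> 264 -> 1848 -> 1848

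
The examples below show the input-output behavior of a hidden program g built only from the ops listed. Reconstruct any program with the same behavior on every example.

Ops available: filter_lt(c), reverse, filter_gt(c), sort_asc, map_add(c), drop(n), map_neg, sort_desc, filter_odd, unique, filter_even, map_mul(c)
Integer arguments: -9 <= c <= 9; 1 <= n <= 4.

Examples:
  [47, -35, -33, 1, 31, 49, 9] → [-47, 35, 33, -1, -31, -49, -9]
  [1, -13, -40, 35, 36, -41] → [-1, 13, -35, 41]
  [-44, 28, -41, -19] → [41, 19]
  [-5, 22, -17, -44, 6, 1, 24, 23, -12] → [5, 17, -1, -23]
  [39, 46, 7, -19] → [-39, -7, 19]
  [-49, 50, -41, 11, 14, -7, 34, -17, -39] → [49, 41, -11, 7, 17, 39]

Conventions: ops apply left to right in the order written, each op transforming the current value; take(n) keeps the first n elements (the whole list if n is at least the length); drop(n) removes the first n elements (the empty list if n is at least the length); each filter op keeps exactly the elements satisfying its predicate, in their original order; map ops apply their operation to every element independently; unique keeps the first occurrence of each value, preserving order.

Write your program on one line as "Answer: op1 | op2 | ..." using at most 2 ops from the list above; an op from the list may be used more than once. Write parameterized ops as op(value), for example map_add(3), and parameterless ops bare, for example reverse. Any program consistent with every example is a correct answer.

map_neg | filter_odd

Check, running the answer program on each example:
  [47, -35, -33, 1, 31, 49, 9] -> [-47, 35, 33, -1, -31, -49, -9] -> [-47, 35, 33, -1, -31, -49, -9]
  [1, -13, -40, 35, 36, -41] -> [-1, 13, 40, -35, -36, 41] -> [-1, 13, -35, 41]
  [-44, 28, -41, -19] -> [44, -28, 41, 19] -> [41, 19]
  [-5, 22, -17, -44, 6, 1, 24, 23, -12] -> [5, -22, 17, 44, -6, -1, -24, -23, 12] -> [5, 17, -1, -23]
  [39, 46, 7, -19] -> [-39, -46, -7, 19] -> [-39, -7, 19]
  [-49, 50, -41, 11, 14, -7, 34, -17, -39] -> [49, -50, 41, -11, -14, 7, -34, 17, 39] -> [49, 41, -11, 7, 17, 39]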